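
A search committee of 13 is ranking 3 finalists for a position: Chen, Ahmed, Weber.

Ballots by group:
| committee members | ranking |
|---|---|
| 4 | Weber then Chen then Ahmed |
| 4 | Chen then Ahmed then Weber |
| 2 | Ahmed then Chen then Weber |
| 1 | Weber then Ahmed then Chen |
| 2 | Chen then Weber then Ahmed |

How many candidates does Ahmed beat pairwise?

Ahmed against each rival (13 committee members):
Ahmed vs Chen: Ahmed preferred on 2+1 = 3 ballots; Chen wins 10–3.
Ahmed vs Weber: Weber wins 7–6.
Ahmed beats no one; loses to Chen, Weber — 0 pairwise wins.

0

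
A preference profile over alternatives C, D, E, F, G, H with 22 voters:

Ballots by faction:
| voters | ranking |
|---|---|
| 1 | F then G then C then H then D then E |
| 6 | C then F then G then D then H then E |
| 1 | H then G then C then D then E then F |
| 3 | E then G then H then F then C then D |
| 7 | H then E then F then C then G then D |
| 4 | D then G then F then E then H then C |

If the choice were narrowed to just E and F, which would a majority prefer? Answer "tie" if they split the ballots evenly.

tie

Ballots ranking E above F: 1 + 3 + 7 = 11.
Ballots ranking F above E: 22 − 11 = 11.
11–11: the pair ties.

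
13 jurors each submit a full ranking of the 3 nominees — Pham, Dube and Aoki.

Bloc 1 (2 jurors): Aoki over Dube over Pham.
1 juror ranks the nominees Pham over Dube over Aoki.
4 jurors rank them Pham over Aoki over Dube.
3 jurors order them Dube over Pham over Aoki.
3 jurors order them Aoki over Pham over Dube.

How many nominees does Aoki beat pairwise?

Aoki against each rival (13 jurors):
Aoki vs Pham: 5 to 8, Pham.
Aoki vs Dube: Aoki is ranked higher on 2+4+3 = 9 ballots, Dube on 4. Aoki wins 9–4.
Aoki beats Dube; loses to Pham — 1 pairwise win.

1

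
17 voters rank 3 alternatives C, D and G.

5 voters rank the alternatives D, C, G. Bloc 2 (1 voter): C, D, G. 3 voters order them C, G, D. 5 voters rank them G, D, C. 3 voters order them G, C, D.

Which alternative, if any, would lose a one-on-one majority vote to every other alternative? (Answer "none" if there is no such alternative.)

Pairwise majorities:
C vs D: D, 10–7.
C–G: C 9–8.
D vs G: 5+1 = 6 for D, 11 for G — G by 11–6.
No alternative is winless: C beats G; D beats C; G beats D. There is no Condorcet loser.

none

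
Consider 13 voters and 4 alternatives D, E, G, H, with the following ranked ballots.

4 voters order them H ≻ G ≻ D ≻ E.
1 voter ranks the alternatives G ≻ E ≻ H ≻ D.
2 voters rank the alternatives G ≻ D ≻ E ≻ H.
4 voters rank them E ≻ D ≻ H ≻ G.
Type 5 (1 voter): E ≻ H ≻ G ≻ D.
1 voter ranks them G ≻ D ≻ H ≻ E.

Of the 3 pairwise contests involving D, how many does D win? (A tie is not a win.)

2

D against each rival (13 voters):
D vs E: D, 7–6.
D vs G: G wins 9–4.
D vs H: 2+4+1 = 7 for D, 6 for H — D by 7–6.
D beats E, H; loses to G — 2 pairwise wins.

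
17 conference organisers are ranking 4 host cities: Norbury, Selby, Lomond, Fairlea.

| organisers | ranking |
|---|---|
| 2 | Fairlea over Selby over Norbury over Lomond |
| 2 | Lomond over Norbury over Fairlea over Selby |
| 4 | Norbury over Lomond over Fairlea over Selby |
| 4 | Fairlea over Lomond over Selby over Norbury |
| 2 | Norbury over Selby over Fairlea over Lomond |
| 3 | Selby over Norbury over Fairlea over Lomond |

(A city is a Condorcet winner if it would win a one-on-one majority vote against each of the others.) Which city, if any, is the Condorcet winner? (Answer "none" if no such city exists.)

none

Head-to-head results (17 organisers):
Norbury–Selby: Selby 9–8.
Norbury–Lomond: Norbury 11–6.
Norbury vs Fairlea: Norbury, 11–6.
Selby–Lomond: Lomond 10–7.
Selby vs Fairlea: Fairlea wins 12–5.
Lomond vs Fairlea: Fairlea, 11–6.
No city is unbeaten: Norbury loses to Selby; Selby loses to Lomond; Lomond loses to Norbury; Fairlea loses to Norbury. In particular Norbury beats Lomond beats Selby beats Norbury is a majority cycle — no Condorcet winner exists.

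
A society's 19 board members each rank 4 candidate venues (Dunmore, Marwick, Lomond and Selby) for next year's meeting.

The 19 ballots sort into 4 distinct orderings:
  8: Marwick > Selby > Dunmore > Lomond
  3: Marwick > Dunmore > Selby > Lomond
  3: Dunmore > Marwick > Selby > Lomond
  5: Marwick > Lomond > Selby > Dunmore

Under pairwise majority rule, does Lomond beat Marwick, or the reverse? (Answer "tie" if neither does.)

No ballot ranks Lomond above Marwick: 0.
Ballots ranking Marwick above Lomond: 19 − 0 = 19.
Marwick wins the head-to-head 19–0.

Marwick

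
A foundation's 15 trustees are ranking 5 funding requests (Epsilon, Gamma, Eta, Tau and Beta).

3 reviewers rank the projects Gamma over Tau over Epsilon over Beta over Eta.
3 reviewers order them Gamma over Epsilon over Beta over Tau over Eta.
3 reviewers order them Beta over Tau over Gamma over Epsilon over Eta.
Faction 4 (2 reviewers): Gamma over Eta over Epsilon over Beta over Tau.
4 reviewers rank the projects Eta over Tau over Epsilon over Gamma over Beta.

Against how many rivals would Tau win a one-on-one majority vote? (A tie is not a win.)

Tau against each rival (15 reviewers):
Tau vs Epsilon: Tau wins 10–5.
Tau vs Gamma: Tau is ranked higher on 3+4 = 7 ballots, Gamma on 8. Gamma wins 8–7.
Tau vs Eta: Tau wins 9–6.
Tau–Beta: Beta 8–7.
Tau beats Epsilon, Eta; loses to Gamma, Beta — 2 pairwise wins.

2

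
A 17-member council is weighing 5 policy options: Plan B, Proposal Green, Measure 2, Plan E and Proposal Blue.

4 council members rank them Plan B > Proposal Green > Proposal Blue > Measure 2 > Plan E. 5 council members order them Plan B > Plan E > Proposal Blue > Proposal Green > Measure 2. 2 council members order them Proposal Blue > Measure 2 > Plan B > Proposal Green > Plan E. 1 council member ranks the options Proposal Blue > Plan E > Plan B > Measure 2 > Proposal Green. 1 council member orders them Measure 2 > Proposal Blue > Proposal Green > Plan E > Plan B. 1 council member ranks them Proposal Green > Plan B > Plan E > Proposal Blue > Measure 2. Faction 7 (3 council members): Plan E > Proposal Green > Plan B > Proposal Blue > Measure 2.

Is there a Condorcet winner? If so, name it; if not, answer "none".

Plan B

Head-to-head results (17 council members):
Plan B vs Proposal Green: Plan B is ranked higher on 4+5+2+1 = 12 ballots, Proposal Green on 5. Plan B wins 12–5.
Plan B vs Measure 2: 4+5+1+1+3 = 14 for Plan B, 3 for Measure 2 — Plan B by 14–3.
Plan B vs Plan E: 12 to 5, Plan B.
Plan B vs Proposal Blue: 13 to 4, Plan B.
Proposal Green vs Measure 2: 4+5+1+3 = 13 for Proposal Green, 4 for Measure 2 — Proposal Green by 13–4.
Proposal Green vs Plan E: Proposal Green is ranked higher on 4+2+1+1 = 8 ballots, Plan E on 9. Plan E wins 9–8.
Proposal Green vs Proposal Blue: Proposal Green is ranked higher on 4+1+3 = 8 ballots, Proposal Blue on 9. Proposal Blue wins 9–8.
Measure 2 vs Plan E: 7 to 10, Plan E.
Measure 2 vs Proposal Blue: Measure 2 is ranked higher on 1 ballot, Proposal Blue on 16. Proposal Blue wins 16–1.
Plan E vs Proposal Blue: 9 to 8, Plan E.
Plan B defeats every rival head-to-head and is the Condorcet winner.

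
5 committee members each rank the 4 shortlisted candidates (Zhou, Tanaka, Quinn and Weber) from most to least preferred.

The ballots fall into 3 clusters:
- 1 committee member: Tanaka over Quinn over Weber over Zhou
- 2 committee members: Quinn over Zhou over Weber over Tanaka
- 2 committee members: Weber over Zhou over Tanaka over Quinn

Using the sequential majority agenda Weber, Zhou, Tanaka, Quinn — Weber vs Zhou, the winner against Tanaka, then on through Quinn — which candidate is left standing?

Round 1: Weber vs Zhou — 3–2, Weber advances.
Round 2: Weber vs Tanaka — 4–1, Weber advances.
Round 3: Weber vs Quinn — 2–3, Quinn advances.
The agenda winner is Quinn.

Quinn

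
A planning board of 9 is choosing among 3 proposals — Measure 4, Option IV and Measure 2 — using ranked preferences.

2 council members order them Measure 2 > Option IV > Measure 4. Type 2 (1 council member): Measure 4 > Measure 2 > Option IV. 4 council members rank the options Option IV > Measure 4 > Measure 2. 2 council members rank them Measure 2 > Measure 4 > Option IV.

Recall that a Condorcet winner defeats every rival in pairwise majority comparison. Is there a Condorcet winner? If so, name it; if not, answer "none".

none

Head-to-head results (9 council members):
Measure 4 vs Option IV: 1+2 = 3 for Measure 4, 6 for Option IV — Option IV by 6–3.
Measure 4 vs Measure 2: Measure 4 preferred on 1+4 = 5 ballots; Measure 4 wins 5–4.
Option IV vs Measure 2: 4 to 5, Measure 2.
Each option drops at least one matchup (Measure 4 loses to Option IV; Option IV loses to Measure 2; Measure 2 loses to Measure 4); the cycle Measure 4 > Measure 2 > Option IV > Measure 4 rules out a Condorcet winner.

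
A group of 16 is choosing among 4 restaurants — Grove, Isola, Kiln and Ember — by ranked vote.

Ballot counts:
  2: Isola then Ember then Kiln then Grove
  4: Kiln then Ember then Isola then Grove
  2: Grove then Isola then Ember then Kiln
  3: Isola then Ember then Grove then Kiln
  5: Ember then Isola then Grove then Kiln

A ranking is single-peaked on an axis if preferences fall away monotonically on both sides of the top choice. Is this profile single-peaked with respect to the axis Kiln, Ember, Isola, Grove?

Axis positions: Kiln=1, Ember=2, Isola=3, Grove=4.
Ballot type 1 (peak Isola at position 3): ranking walks positions 3-2-1-4, expanding outward from the peak — single-peaked.
Ballot type 2 (peak Kiln at position 1): ranking walks positions 1-2-3-4, expanding outward from the peak — single-peaked.
Ballot type 3 (peak Grove at position 4): ranking walks positions 4-3-2-1, expanding outward from the peak — single-peaked.
Ballot type 4 (peak Isola at position 3): ranking walks positions 3-2-4-1, expanding outward from the peak — single-peaked.
Ballot type 5 (peak Ember at position 2): ranking walks positions 2-3-4-1, expanding outward from the peak — single-peaked.
Every ranking is single-peaked on this axis.

yes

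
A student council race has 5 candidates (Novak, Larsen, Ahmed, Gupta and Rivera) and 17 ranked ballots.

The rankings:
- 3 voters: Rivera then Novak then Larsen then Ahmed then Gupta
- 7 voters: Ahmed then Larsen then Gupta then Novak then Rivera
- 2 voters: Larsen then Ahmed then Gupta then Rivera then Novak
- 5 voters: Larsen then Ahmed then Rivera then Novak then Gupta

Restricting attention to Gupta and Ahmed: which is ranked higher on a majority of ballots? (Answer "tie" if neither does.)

Ahmed

No ballot ranks Gupta above Ahmed: 0.
Ballots ranking Ahmed above Gupta: 17 − 0 = 17.
Ahmed wins the head-to-head 17–0.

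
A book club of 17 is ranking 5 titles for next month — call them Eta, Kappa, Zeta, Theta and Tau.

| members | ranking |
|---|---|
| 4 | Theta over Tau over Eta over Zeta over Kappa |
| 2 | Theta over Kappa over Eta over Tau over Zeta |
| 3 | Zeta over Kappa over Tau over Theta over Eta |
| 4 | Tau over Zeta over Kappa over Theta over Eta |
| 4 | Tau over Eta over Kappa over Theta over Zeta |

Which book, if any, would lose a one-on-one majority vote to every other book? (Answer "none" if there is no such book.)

none

Head-to-head results (17 members):
Eta–Kappa: Kappa 9–8.
Eta vs Zeta: 10 to 7, Eta.
Eta vs Theta: Theta wins 13–4.
Eta vs Tau: Tau wins 15–2.
Kappa vs Zeta: 6 to 11, Zeta.
Kappa vs Theta: Kappa wins 11–6.
Kappa vs Tau: Kappa is ranked higher on 2+3 = 5 ballots, Tau on 12. Tau wins 12–5.
Zeta vs Theta: Theta wins 10–7.
Zeta vs Tau: Tau, 14–3.
Theta vs Tau: Theta is ranked higher on 4+2 = 6 ballots, Tau on 11. Tau wins 11–6.
Every book wins at least one matchup (Eta beats Zeta; Kappa beats Eta; Zeta beats Kappa; Theta beats Eta; Tau beats Eta), so there is no Condorcet loser.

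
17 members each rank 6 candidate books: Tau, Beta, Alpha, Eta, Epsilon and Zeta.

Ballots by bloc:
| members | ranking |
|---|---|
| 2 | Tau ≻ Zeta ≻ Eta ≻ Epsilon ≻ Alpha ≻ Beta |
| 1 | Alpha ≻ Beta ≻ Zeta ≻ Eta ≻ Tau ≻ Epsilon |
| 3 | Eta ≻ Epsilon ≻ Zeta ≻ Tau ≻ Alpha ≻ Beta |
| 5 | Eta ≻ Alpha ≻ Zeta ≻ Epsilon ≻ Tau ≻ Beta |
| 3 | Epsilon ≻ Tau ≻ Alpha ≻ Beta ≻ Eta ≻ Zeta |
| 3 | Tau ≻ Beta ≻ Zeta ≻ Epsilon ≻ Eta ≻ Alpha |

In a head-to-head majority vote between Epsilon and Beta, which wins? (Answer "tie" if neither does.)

Epsilon

Ballots ranking Epsilon above Beta: 2 + 3 + 5 + 3 = 13.
Ballots ranking Beta above Epsilon: 17 − 13 = 4.
Epsilon wins the head-to-head 13–4.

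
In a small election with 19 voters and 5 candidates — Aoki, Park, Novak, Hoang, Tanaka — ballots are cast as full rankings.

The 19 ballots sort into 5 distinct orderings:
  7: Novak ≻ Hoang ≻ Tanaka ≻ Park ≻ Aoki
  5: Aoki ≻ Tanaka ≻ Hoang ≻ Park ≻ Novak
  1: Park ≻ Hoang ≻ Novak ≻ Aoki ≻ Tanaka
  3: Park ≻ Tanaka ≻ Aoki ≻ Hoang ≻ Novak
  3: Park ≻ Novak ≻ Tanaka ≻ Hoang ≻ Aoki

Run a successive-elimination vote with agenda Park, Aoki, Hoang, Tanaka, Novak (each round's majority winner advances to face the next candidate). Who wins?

Novak

Round 1: Park vs Aoki — 14–5, Park advances.
Round 2: Park vs Hoang — 7–12, Hoang advances.
Round 3: Hoang vs Tanaka — 8–11, Tanaka advances.
Round 4: Tanaka vs Novak — 8–11, Novak advances.
The agenda winner is Novak.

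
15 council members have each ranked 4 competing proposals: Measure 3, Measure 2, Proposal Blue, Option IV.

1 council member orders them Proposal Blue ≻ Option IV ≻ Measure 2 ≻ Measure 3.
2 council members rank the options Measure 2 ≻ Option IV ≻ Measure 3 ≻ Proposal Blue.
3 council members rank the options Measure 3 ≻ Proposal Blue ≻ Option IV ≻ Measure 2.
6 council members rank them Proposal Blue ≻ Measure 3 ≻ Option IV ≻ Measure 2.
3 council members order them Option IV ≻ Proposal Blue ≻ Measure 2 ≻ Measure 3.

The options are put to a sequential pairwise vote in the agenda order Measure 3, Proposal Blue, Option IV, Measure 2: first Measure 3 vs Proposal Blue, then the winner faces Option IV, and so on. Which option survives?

Round 1: Measure 3 vs Proposal Blue — 5–10, Proposal Blue advances.
Round 2: Proposal Blue vs Option IV — 10–5, Proposal Blue advances.
Round 3: Proposal Blue vs Measure 2 — 13–2, Proposal Blue advances.
Proposal Blue survives the agenda.

Proposal Blue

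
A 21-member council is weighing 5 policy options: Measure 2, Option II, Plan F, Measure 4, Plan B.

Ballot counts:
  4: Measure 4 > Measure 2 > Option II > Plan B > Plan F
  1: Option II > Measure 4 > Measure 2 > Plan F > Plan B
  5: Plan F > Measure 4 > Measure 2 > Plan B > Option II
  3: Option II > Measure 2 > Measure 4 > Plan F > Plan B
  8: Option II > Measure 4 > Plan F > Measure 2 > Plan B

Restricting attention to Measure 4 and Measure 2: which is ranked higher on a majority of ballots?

Ballots ranking Measure 4 above Measure 2: 4 + 1 + 5 + 8 = 18.
Ballots ranking Measure 2 above Measure 4: 21 − 18 = 3.
Measure 4 wins the head-to-head 18–3.

Measure 4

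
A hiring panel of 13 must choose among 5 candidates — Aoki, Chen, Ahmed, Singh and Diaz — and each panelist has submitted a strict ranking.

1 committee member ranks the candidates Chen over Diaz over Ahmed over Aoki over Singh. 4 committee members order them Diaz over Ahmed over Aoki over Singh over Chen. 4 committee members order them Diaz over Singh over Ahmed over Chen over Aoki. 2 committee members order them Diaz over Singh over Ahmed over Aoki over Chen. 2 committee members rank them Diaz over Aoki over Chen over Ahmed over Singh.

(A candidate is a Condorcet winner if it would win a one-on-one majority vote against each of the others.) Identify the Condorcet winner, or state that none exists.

Diaz

Head-to-head results (13 committee members):
Aoki vs Chen: Aoki, 8–5.
Aoki vs Ahmed: Aoki preferred on 2 ballots; Ahmed wins 11–2.
Aoki vs Singh: Aoki preferred on 1+4+2 = 7 ballots; Aoki wins 7–6.
Aoki vs Diaz: Diaz, 13–0.
Chen vs Ahmed: 3 to 10, Ahmed.
Chen vs Singh: Singh, 10–3.
Chen vs Diaz: Chen preferred on 1 ballot; Diaz wins 12–1.
Ahmed–Singh: Ahmed 7–6.
Ahmed vs Diaz: Diaz, 13–0.
Singh–Diaz: Diaz 13–0.
Only Diaz has no losses; Diaz is the Condorcet winner.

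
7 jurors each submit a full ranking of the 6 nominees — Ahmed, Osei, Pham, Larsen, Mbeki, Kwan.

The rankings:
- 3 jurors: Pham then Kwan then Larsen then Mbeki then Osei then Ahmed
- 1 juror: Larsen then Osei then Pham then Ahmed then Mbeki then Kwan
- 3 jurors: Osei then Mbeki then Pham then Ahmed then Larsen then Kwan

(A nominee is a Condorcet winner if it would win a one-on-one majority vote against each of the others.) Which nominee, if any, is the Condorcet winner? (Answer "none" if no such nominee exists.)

none

Head-to-head results (7 jurors):
Ahmed vs Osei: 0 for Ahmed, 7 for Osei — Osei by 7–0.
Ahmed vs Pham: Ahmed preferred on 0 ballots; Pham wins 7–0.
Ahmed vs Larsen: Ahmed is ranked higher on 3 ballots, Larsen on 4. Larsen wins 4–3.
Ahmed vs Mbeki: Mbeki wins 6–1.
Ahmed vs Kwan: Ahmed wins 4–3.
Osei vs Pham: Osei wins 4–3.
Osei vs Larsen: Osei is ranked higher on 3 ballots, Larsen on 4. Larsen wins 4–3.
Osei vs Mbeki: Osei is ranked higher on 1+3 = 4 ballots, Mbeki on 3. Osei wins 4–3.
Osei vs Kwan: Osei wins 4–3.
Pham vs Larsen: Pham, 6–1.
Pham–Mbeki: Pham 4–3.
Pham vs Kwan: Pham is ranked higher on 3+1+3 = 7 ballots, Kwan on 0. Pham wins 7–0.
Larsen vs Mbeki: 3+1 = 4 for Larsen, 3 for Mbeki — Larsen by 4–3.
Larsen vs Kwan: Larsen preferred on 1+3 = 4 ballots; Larsen wins 4–3.
Mbeki vs Kwan: Mbeki preferred on 1+3 = 4 ballots; Mbeki wins 4–3.
No nominee is unbeaten: Ahmed loses to Osei; Osei loses to Larsen; Pham loses to Osei; Larsen loses to Pham; Mbeki loses to Osei; Kwan loses to Ahmed. In particular Osei > Pham > Larsen > Osei is a majority cycle — no Condorcet winner exists.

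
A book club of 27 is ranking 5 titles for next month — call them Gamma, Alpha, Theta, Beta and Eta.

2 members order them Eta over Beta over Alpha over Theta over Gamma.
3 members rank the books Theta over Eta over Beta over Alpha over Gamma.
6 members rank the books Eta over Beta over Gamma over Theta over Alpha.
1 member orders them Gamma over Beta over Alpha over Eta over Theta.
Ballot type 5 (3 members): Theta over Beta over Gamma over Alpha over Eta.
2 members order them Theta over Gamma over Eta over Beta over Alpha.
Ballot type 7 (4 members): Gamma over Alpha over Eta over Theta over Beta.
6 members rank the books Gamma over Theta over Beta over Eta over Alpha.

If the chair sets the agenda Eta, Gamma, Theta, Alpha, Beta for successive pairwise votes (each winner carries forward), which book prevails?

Beta

Round 1: Eta vs Gamma — 11–16, Gamma advances.
Round 2: Gamma vs Theta — 17–10, Gamma advances.
Round 3: Gamma vs Alpha — 22–5, Gamma advances.
Round 4: Gamma vs Beta — 13–14, Beta advances.
The agenda winner is Beta.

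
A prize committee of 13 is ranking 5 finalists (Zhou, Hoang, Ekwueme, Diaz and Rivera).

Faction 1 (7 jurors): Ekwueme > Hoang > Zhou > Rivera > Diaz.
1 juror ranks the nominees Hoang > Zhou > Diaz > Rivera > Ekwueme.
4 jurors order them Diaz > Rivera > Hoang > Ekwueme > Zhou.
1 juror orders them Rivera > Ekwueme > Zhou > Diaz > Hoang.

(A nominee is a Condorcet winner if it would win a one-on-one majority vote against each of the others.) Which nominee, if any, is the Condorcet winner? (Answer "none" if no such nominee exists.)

Ekwueme

Check each pair by majority over 13 ballots:
Zhou vs Hoang: Zhou preferred on 1 ballot; Hoang wins 12–1.
Zhou vs Ekwueme: 1 to 12, Ekwueme.
Zhou vs Diaz: Zhou preferred on 7+1+1 = 9 ballots; Zhou wins 9–4.
Zhou vs Rivera: 8 to 5, Zhou.
Hoang vs Ekwueme: 5 to 8, Ekwueme.
Hoang vs Diaz: 8 to 5, Hoang.
Hoang vs Rivera: 7+1 = 8 for Hoang, 5 for Rivera — Hoang by 8–5.
Ekwueme vs Diaz: Ekwueme preferred on 7+1 = 8 ballots; Ekwueme wins 8–5.
Ekwueme vs Rivera: 7 to 6, Ekwueme.
Diaz vs Rivera: 1+4 = 5 for Diaz, 8 for Rivera — Rivera by 8–5.
Only Ekwueme has no losses; Ekwueme is the Condorcet winner.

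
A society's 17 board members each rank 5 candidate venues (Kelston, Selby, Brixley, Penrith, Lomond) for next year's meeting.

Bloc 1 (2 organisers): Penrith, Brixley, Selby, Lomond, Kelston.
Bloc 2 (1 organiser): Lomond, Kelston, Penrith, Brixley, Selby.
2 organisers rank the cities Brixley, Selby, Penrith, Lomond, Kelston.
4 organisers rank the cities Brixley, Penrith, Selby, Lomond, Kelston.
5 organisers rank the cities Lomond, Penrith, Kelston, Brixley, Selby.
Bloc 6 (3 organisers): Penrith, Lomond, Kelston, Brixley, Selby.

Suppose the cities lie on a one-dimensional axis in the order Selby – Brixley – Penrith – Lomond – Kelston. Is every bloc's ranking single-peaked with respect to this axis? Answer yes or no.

yes

Axis positions: Selby=1, Brixley=2, Penrith=3, Lomond=4, Kelston=5.
Bloc 1 (peak Penrith at position 3): ranking walks positions 3-2-1-4-5, expanding outward from the peak — single-peaked.
Bloc 2 (peak Lomond at position 4): ranking walks positions 4-5-3-2-1, expanding outward from the peak — single-peaked.
Bloc 3 (peak Brixley at position 2): ranking walks positions 2-1-3-4-5, expanding outward from the peak — single-peaked.
Bloc 4 (peak Brixley at position 2): ranking walks positions 2-3-1-4-5, expanding outward from the peak — single-peaked.
Bloc 5 (peak Lomond at position 4): ranking walks positions 4-3-5-2-1, expanding outward from the peak — single-peaked.
Bloc 6 (peak Penrith at position 3): ranking walks positions 3-4-5-2-1, expanding outward from the peak — single-peaked.
Every ranking is single-peaked on this axis.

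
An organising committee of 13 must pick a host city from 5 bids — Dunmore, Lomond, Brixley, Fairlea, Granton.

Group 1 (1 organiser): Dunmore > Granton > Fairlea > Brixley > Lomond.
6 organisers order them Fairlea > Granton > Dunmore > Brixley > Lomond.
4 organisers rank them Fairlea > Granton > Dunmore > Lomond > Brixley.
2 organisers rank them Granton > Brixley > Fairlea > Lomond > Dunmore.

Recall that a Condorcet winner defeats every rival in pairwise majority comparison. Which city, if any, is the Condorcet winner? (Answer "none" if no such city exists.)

Head-to-head results (13 organisers):
Dunmore vs Lomond: 11 to 2, Dunmore.
Dunmore vs Brixley: 1+6+4 = 11 for Dunmore, 2 for Brixley — Dunmore by 11–2.
Dunmore vs Fairlea: 1 for Dunmore, 12 for Fairlea — Fairlea by 12–1.
Dunmore vs Granton: 1 to 12, Granton.
Lomond vs Brixley: Lomond preferred on 4 ballots; Brixley wins 9–4.
Lomond vs Fairlea: Lomond is ranked higher on 0 ballots, Fairlea on 13. Fairlea wins 13–0.
Lomond vs Granton: Lomond is ranked higher on 0 ballots, Granton on 13. Granton wins 13–0.
Brixley vs Fairlea: Brixley is ranked higher on 2 ballots, Fairlea on 11. Fairlea wins 11–2.
Brixley vs Granton: Brixley preferred on 0 ballots; Granton wins 13–0.
Fairlea vs Granton: 6+4 = 10 for Fairlea, 3 for Granton — Fairlea by 10–3.
Fairlea beats each of Dunmore, Lomond, Brixley, Granton — Fairlea is the Condorcet winner.

Fairlea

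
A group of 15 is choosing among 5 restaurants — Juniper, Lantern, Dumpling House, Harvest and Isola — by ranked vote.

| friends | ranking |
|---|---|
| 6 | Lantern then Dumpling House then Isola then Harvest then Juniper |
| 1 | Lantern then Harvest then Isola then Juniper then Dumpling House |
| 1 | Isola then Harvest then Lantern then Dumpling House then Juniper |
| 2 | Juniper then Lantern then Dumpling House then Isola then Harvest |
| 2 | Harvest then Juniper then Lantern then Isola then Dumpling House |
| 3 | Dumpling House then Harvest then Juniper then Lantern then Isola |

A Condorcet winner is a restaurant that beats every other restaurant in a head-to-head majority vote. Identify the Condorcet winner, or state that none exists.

Check each pair by majority over 15 ballots:
Juniper vs Lantern: Lantern wins 8–7.
Juniper vs Dumpling House: Dumpling House, 10–5.
Juniper vs Harvest: Harvest wins 13–2.
Juniper vs Isola: Isola wins 8–7.
Lantern vs Dumpling House: Lantern wins 12–3.
Lantern–Harvest: Lantern 9–6.
Lantern vs Isola: Lantern wins 14–1.
Dumpling House–Harvest: Dumpling House 11–4.
Dumpling House vs Isola: Dumpling House wins 11–4.
Harvest vs Isola: Isola, 9–6.
Lantern defeats every rival head-to-head and is the Condorcet winner.

Lantern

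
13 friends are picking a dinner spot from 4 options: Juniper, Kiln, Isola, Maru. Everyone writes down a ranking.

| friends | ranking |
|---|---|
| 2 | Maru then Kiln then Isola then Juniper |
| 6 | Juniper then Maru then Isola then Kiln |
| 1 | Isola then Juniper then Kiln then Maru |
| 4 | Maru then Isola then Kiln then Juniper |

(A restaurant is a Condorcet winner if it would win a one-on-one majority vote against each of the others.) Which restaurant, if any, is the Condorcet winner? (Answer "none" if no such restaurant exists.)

Check each pair by majority over 13 ballots:
Juniper vs Kiln: 7 to 6, Juniper.
Juniper vs Isola: 6 to 7, Isola.
Juniper vs Maru: Juniper preferred on 6+1 = 7 ballots; Juniper wins 7–6.
Kiln vs Isola: 2 to 11, Isola.
Kiln vs Maru: Kiln preferred on 1 ballot; Maru wins 12–1.
Isola vs Maru: 1 for Isola, 12 for Maru — Maru by 12–1.
Every restaurant loses at least once (Juniper loses to Isola; Kiln loses to Juniper; Isola loses to Maru; Maru loses to Juniper). The majority relation contains the cycle Juniper beats Maru beats Isola beats Juniper, so there is no Condorcet winner.

none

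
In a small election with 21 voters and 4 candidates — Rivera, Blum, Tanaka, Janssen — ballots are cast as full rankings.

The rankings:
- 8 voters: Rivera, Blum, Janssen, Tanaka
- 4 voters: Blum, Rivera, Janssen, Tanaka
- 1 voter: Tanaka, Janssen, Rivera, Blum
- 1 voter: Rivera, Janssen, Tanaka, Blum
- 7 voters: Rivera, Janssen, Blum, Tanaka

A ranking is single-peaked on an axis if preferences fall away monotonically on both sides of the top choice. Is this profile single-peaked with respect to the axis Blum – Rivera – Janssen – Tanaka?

Axis positions: Blum=1, Rivera=2, Janssen=3, Tanaka=4.
Type 1 (peak Rivera at position 2): ranking walks positions 2-1-3-4, expanding outward from the peak — single-peaked.
Type 2 (peak Blum at position 1): ranking walks positions 1-2-3-4, expanding outward from the peak — single-peaked.
Type 3 (peak Tanaka at position 4): ranking walks positions 4-3-2-1, expanding outward from the peak — single-peaked.
Type 4 (peak Rivera at position 2): ranking walks positions 2-3-4-1, expanding outward from the peak — single-peaked.
Type 5 (peak Rivera at position 2): ranking walks positions 2-3-1-4, expanding outward from the peak — single-peaked.
Every ranking is single-peaked on this axis.

yes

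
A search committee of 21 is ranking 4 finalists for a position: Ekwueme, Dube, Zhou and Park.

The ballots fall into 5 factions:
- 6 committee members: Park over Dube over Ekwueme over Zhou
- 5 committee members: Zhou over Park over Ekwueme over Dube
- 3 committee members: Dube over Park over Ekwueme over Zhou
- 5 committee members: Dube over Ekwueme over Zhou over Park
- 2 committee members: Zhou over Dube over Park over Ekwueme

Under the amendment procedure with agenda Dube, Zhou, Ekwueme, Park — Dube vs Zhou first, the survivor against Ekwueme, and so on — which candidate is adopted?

Round 1: Dube vs Zhou — 14–7, Dube advances.
Round 2: Dube vs Ekwueme — 16–5, Dube advances.
Round 3: Dube vs Park — 10–11, Park advances.
Park survives the agenda.

Park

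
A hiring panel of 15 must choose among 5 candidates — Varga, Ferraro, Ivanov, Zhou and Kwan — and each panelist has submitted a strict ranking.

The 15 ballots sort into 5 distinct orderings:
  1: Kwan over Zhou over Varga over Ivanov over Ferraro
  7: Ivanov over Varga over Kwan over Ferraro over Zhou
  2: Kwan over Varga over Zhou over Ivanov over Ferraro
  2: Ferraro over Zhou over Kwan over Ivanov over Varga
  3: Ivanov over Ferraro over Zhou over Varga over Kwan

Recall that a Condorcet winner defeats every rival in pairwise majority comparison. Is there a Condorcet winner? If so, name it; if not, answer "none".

Head-to-head results (15 committee members):
Varga vs Ferraro: 1+7+2 = 10 for Varga, 5 for Ferraro — Varga by 10–5.
Varga vs Ivanov: Varga is ranked higher on 1+2 = 3 ballots, Ivanov on 12. Ivanov wins 12–3.
Varga vs Zhou: Varga is ranked higher on 7+2 = 9 ballots, Zhou on 6. Varga wins 9–6.
Varga vs Kwan: 10 to 5, Varga.
Ferraro vs Ivanov: 2 for Ferraro, 13 for Ivanov — Ivanov by 13–2.
Ferraro vs Zhou: 12 to 3, Ferraro.
Ferraro vs Kwan: 5 to 10, Kwan.
Ivanov vs Zhou: 10 to 5, Ivanov.
Ivanov vs Kwan: Ivanov is ranked higher on 7+3 = 10 ballots, Kwan on 5. Ivanov wins 10–5.
Zhou vs Kwan: 5 to 10, Kwan.
Ivanov wins every pairwise contest, so Ivanov is the Condorcet winner.

Ivanov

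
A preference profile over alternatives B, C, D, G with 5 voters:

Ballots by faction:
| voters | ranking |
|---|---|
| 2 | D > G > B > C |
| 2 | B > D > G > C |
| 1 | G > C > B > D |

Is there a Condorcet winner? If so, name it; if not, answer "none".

none

Head-to-head results (5 voters):
B vs C: B is ranked higher on 2+2 = 4 ballots, C on 1. B wins 4–1.
B vs D: B, 3–2.
B vs G: G, 3–2.
C vs D: D, 4–1.
C–G: G 5–0.
D–G: D 4–1.
Each alternative drops at least one matchup (B loses to G; C loses to B; D loses to B; G loses to D); the cycle B → D → G → B rules out a Condorcet winner.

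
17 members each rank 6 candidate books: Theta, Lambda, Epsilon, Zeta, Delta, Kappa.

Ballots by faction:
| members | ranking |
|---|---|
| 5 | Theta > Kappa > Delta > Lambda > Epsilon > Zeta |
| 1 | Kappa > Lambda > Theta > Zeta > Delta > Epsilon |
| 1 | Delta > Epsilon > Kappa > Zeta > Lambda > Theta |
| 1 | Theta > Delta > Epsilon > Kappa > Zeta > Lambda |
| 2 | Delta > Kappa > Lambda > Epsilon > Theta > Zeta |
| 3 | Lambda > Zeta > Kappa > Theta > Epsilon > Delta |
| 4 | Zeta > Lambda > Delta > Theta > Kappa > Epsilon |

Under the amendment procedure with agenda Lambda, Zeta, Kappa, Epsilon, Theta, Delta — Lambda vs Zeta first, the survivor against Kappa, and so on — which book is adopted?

Theta

Round 1: Lambda vs Zeta — 11–6, Lambda advances.
Round 2: Lambda vs Kappa — 7–10, Kappa advances.
Round 3: Kappa vs Epsilon — 15–2, Kappa advances.
Round 4: Kappa vs Theta — 7–10, Theta advances.
Round 5: Theta vs Delta — 10–7, Theta advances.
Theta survives the agenda.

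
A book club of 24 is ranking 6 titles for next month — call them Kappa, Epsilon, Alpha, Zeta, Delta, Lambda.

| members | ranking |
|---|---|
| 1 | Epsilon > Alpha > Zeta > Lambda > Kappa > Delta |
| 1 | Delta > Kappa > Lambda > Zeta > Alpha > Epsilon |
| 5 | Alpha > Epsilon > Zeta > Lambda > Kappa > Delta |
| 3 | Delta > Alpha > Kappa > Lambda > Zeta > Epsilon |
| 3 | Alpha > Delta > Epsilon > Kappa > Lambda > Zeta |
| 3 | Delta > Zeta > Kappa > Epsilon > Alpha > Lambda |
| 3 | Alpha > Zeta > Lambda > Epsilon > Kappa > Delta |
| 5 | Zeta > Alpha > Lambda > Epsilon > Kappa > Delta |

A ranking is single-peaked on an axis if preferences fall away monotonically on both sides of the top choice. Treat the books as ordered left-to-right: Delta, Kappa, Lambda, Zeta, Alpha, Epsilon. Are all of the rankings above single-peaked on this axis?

no

Axis positions: Delta=1, Kappa=2, Lambda=3, Zeta=4, Alpha=5, Epsilon=6.
Faction 1 (peak Epsilon at position 6): ranking walks positions 6-5-4-3-2-1, expanding outward from the peak — single-peaked.
Faction 2 (peak Delta at position 1): ranking walks positions 1-2-3-4-5-6, expanding outward from the peak — single-peaked.
Faction 3 (peak Alpha at position 5): ranking walks positions 5-6-4-3-2-1, expanding outward from the peak — single-peaked.
Faction 4: ranking walks positions 1-5-2-3-4-6; Alpha is ranked above Kappa even though Kappa lies between Alpha and the peak Delta on the axis — preferences dip and rise again. Not single-peaked.
Faction 5: ranking walks positions 5-1-6-2-3-4; Delta is ranked above Zeta even though Zeta lies between Delta and the peak Alpha on the axis — preferences dip and rise again. Not single-peaked.
Faction 6: ranking walks positions 1-4-2-6-5-3; Zeta is ranked above Kappa even though Kappa lies between Zeta and the peak Delta on the axis — preferences dip and rise again. Not single-peaked.
Faction 7 (peak Alpha at position 5): ranking walks positions 5-4-3-6-2-1, expanding outward from the peak — single-peaked.
Faction 8 (peak Zeta at position 4): ranking walks positions 4-5-3-6-2-1, expanding outward from the peak — single-peaked.
Faction 4 violates single-peakedness, so the profile is not single-peaked on this axis.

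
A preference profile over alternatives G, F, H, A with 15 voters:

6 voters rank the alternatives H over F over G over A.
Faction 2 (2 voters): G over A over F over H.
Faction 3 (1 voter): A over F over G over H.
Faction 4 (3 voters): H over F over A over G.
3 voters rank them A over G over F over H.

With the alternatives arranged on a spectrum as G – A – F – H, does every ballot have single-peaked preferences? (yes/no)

Axis positions: G=1, A=2, F=3, H=4.
Faction 1: ranking walks positions 4-3-1-2; G is ranked above A even though A lies between G and the peak H on the axis — preferences dip and rise again. Not single-peaked.
Faction 2 (peak G at position 1): ranking walks positions 1-2-3-4, expanding outward from the peak — single-peaked.
Faction 3 (peak A at position 2): ranking walks positions 2-3-1-4, expanding outward from the peak — single-peaked.
Faction 4 (peak H at position 4): ranking walks positions 4-3-2-1, expanding outward from the peak — single-peaked.
Faction 5 (peak A at position 2): ranking walks positions 2-1-3-4, expanding outward from the peak — single-peaked.
Faction 1 violates single-peakedness, so the profile is not single-peaked on this axis.

no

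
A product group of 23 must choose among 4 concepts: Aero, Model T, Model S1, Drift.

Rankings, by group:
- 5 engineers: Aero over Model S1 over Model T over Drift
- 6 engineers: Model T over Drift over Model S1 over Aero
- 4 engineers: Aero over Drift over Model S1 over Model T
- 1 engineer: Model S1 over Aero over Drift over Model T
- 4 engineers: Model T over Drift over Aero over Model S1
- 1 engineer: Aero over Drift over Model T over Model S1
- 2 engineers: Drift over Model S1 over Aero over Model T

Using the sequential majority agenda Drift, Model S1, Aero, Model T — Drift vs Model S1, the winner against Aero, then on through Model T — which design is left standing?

Model T

Round 1: Drift vs Model S1 — 17–6, Drift advances.
Round 2: Drift vs Aero — 12–11, Drift advances.
Round 3: Drift vs Model T — 8–15, Model T advances.
The agenda winner is Model T.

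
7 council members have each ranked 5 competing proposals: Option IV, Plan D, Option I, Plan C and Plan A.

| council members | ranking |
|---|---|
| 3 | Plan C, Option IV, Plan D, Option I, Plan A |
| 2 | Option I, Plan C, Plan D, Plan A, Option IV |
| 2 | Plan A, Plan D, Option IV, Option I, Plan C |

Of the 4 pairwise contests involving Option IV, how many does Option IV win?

1

Option IV against each rival (7 council members):
Option IV–Plan D: Plan D 4–3.
Option IV vs Option I: Option IV is ranked higher on 3+2 = 5 ballots, Option I on 2. Option IV wins 5–2.
Option IV–Plan C: Plan C 5–2.
Option IV–Plan A: Plan A 4–3.
Option IV beats Option I; loses to Plan D, Plan C, Plan A — 1 pairwise win.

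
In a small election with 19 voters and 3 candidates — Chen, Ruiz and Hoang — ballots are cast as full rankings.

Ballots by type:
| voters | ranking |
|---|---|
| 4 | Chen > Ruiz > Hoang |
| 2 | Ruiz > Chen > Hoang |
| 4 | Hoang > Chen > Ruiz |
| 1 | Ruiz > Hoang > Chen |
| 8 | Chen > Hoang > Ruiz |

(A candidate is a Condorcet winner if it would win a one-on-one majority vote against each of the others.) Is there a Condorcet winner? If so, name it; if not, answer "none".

Check each pair by majority over 19 ballots:
Chen vs Ruiz: Chen preferred on 4+4+8 = 16 ballots; Chen wins 16–3.
Chen vs Hoang: 14 to 5, Chen.
Ruiz vs Hoang: 7 to 12, Hoang.
Chen wins every pairwise contest, so Chen is the Condorcet winner.

Chen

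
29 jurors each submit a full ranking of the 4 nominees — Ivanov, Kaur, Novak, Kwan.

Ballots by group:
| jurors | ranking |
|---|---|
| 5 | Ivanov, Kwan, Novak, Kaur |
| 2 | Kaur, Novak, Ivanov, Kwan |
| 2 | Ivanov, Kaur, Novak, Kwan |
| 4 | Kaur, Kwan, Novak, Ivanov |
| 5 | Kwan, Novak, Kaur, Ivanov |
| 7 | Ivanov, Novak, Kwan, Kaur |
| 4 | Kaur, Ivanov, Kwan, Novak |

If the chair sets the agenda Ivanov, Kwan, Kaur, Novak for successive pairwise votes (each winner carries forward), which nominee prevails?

Novak

Round 1: Ivanov vs Kwan — 20–9, Ivanov advances.
Round 2: Ivanov vs Kaur — 14–15, Kaur advances.
Round 3: Kaur vs Novak — 12–17, Novak advances.
The agenda winner is Novak.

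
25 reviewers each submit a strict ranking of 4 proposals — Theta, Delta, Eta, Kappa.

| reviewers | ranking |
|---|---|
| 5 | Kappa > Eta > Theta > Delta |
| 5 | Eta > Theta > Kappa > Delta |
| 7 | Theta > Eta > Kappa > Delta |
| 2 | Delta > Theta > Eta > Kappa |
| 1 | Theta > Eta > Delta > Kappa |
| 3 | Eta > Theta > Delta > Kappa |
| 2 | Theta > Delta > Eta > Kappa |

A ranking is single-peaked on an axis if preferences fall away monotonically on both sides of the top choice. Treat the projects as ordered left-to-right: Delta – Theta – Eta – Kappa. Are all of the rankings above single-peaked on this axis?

Axis positions: Delta=1, Theta=2, Eta=3, Kappa=4.
Cluster 1 (peak Kappa at position 4): ranking walks positions 4-3-2-1, expanding outward from the peak — single-peaked.
Cluster 2 (peak Eta at position 3): ranking walks positions 3-2-4-1, expanding outward from the peak — single-peaked.
Cluster 3 (peak Theta at position 2): ranking walks positions 2-3-4-1, expanding outward from the peak — single-peaked.
Cluster 4 (peak Delta at position 1): ranking walks positions 1-2-3-4, expanding outward from the peak — single-peaked.
Cluster 5 (peak Theta at position 2): ranking walks positions 2-3-1-4, expanding outward from the peak — single-peaked.
Cluster 6 (peak Eta at position 3): ranking walks positions 3-2-1-4, expanding outward from the peak — single-peaked.
Cluster 7 (peak Theta at position 2): ranking walks positions 2-1-3-4, expanding outward from the peak — single-peaked.
Every ranking is single-peaked on this axis.

yes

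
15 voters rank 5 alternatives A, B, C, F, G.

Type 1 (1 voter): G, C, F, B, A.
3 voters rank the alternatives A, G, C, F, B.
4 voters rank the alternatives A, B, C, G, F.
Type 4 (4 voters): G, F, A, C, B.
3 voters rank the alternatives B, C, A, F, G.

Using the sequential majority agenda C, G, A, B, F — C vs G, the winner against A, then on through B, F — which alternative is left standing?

A

Round 1: C vs G — 7–8, G advances.
Round 2: G vs A — 5–10, A advances.
Round 3: A vs B — 11–4, A advances.
Round 4: A vs F — 10–5, A advances.
A survives the agenda.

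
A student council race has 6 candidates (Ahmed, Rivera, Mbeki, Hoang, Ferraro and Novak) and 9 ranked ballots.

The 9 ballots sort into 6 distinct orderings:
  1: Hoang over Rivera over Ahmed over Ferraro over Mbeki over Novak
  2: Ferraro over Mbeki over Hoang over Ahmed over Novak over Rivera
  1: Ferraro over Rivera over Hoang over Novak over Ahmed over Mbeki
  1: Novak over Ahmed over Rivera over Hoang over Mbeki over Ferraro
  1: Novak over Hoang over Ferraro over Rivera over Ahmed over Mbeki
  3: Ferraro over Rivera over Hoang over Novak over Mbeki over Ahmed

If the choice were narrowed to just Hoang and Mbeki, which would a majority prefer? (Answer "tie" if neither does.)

Hoang

Ballots ranking Hoang above Mbeki: 1 + 1 + 1 + 1 + 3 = 7.
Ballots ranking Mbeki above Hoang: 9 − 7 = 2.
Hoang wins the head-to-head 7–2.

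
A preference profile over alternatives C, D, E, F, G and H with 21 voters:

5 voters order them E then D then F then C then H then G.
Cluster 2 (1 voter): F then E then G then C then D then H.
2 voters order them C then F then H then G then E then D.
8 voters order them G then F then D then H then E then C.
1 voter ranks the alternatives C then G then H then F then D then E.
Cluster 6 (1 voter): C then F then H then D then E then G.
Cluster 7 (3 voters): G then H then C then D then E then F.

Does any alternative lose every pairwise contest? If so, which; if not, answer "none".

C

Pairwise majorities:
C vs D: C is ranked higher on 1+2+1+1+3 = 8 ballots, D on 13. D wins 13–8.
C vs E: C is ranked higher on 2+1+1+3 = 7 ballots, E on 14. E wins 14–7.
C vs F: C preferred on 2+1+1+3 = 7 ballots; F wins 14–7.
C vs G: G wins 12–9.
C–H: H 11–10.
D vs E: 13 to 8, D.
D vs F: 5+3 = 8 for D, 13 for F — F by 13–8.
D vs G: 6 to 15, G.
D vs H: D preferred on 5+1+8 = 14 ballots; D wins 14–7.
E–F: F 13–8.
E vs G: G, 14–7.
E–H: H 15–6.
F vs G: G wins 12–9.
F vs H: F preferred on 5+1+2+8+1 = 17 ballots; F wins 17–4.
G vs H: 13 to 8, G.
C is beaten in every head-to-head and is the Condorcet loser.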